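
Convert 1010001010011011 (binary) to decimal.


Positional values:
Bit 0: 1 × 2^0 = 1
Bit 1: 1 × 2^1 = 2
Bit 3: 1 × 2^3 = 8
Bit 4: 1 × 2^4 = 16
Bit 7: 1 × 2^7 = 128
Bit 9: 1 × 2^9 = 512
Bit 13: 1 × 2^13 = 8192
Bit 15: 1 × 2^15 = 32768
Sum = 1 + 2 + 8 + 16 + 128 + 512 + 8192 + 32768
= 41627


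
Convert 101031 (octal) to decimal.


Positional values:
Position 0: 1 × 8^0 = 1
Position 1: 3 × 8^1 = 24
Position 2: 0 × 8^2 = 0
Position 3: 1 × 8^3 = 512
Position 4: 0 × 8^4 = 0
Position 5: 1 × 8^5 = 32768
Sum = 1 + 24 + 0 + 512 + 0 + 32768
= 33305


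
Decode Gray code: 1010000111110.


Gray code: 1010000111110
MSB stays the same: 1
Each subsequent bit = prev_binary XOR current_gray:
  B[1] = 1 XOR 0 = 1
  B[2] = 1 XOR 1 = 0
  B[3] = 0 XOR 0 = 0
  B[4] = 0 XOR 0 = 0
  B[5] = 0 XOR 0 = 0
  B[6] = 0 XOR 0 = 0
  B[7] = 0 XOR 1 = 1
  B[8] = 1 XOR 1 = 0
  B[9] = 0 XOR 1 = 1
  B[10] = 1 XOR 1 = 0
  B[11] = 0 XOR 1 = 1
  B[12] = 1 XOR 0 = 1
= 1100000101011 (6187 decimal)


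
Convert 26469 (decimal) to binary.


Divide by 2 repeatedly:
26469 ÷ 2 = 13234 remainder 1
13234 ÷ 2 = 6617 remainder 0
6617 ÷ 2 = 3308 remainder 1
3308 ÷ 2 = 1654 remainder 0
1654 ÷ 2 = 827 remainder 0
827 ÷ 2 = 413 remainder 1
413 ÷ 2 = 206 remainder 1
206 ÷ 2 = 103 remainder 0
103 ÷ 2 = 51 remainder 1
51 ÷ 2 = 25 remainder 1
25 ÷ 2 = 12 remainder 1
12 ÷ 2 = 6 remainder 0
6 ÷ 2 = 3 remainder 0
3 ÷ 2 = 1 remainder 1
1 ÷ 2 = 0 remainder 1
Reading remainders bottom-up:
= 110011101100101


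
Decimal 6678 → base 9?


Divide by 9 repeatedly:
6678 ÷ 9 = 742 remainder 0
742 ÷ 9 = 82 remainder 4
82 ÷ 9 = 9 remainder 1
9 ÷ 9 = 1 remainder 0
1 ÷ 9 = 0 remainder 1
Reading remainders bottom-up:
= 10140


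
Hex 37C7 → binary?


Each hex digit → 4 binary bits:
  3 = 0011
  7 = 0111
  C = 1100
  7 = 0111
Concatenate: 0011 0111 1100 0111
= 0011011111000111


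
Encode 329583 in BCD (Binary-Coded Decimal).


Each digit → 4-bit binary:
  3 → 0011
  2 → 0010
  9 → 1001
  5 → 0101
  8 → 1000
  3 → 0011
= 0011 0010 1001 0101 1000 0011


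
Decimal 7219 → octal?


Divide by 8 repeatedly:
7219 ÷ 8 = 902 remainder 3
902 ÷ 8 = 112 remainder 6
112 ÷ 8 = 14 remainder 0
14 ÷ 8 = 1 remainder 6
1 ÷ 8 = 0 remainder 1
Reading remainders bottom-up:
= 0o16063


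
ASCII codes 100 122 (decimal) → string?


Codes (decimal): 100 122
Per-code ASCII lookup:
  100  (range 97-122: lowercase, 100 - 97 = 3) → 'd'
  122  (range 97-122: lowercase, 122 - 97 = 25) → 'z'
= 'dz'


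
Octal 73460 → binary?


Each octal digit → 3 binary bits:
  7 = 111
  3 = 011
  4 = 100
  6 = 110
  0 = 000
Concatenate: 111 011 100 110 000
= 111011100110000


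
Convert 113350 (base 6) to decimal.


Positional values (base 6):
  0 × 6^0 = 0 × 1 = 0
  5 × 6^1 = 5 × 6 = 30
  3 × 6^2 = 3 × 36 = 108
  3 × 6^3 = 3 × 216 = 648
  1 × 6^4 = 1 × 1296 = 1296
  1 × 6^5 = 1 × 7776 = 7776
Sum = 0 + 30 + 108 + 648 + 1296 + 7776
= 9858


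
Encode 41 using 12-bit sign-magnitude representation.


Sign bit: 0 (positive)
Magnitude: 41 = 00000101001
= 000000101001


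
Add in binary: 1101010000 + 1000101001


Align and add column by column (LSB to MSB, carry propagating):
  01101010000
+ 01000101001
  -----------
  col 0: 0 + 1 + 0 (carry in) = 1 → bit 1, carry out 0
  col 1: 0 + 0 + 0 (carry in) = 0 → bit 0, carry out 0
  col 2: 0 + 0 + 0 (carry in) = 0 → bit 0, carry out 0
  col 3: 0 + 1 + 0 (carry in) = 1 → bit 1, carry out 0
  col 4: 1 + 0 + 0 (carry in) = 1 → bit 1, carry out 0
  col 5: 0 + 1 + 0 (carry in) = 1 → bit 1, carry out 0
  col 6: 1 + 0 + 0 (carry in) = 1 → bit 1, carry out 0
  col 7: 0 + 0 + 0 (carry in) = 0 → bit 0, carry out 0
  col 8: 1 + 0 + 0 (carry in) = 1 → bit 1, carry out 0
  col 9: 1 + 1 + 0 (carry in) = 2 → bit 0, carry out 1
  col 10: 0 + 0 + 1 (carry in) = 1 → bit 1, carry out 0
Reading bits MSB→LSB: 10101111001
Strip leading zeros: 10101111001
= 10101111001


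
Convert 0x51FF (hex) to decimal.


Positional values:
Position 0: F × 16^0 = 15 × 1 = 15
Position 1: F × 16^1 = 15 × 16 = 240
Position 2: 1 × 16^2 = 1 × 256 = 256
Position 3: 5 × 16^3 = 5 × 4096 = 20480
Sum = 15 + 240 + 256 + 20480
= 20991


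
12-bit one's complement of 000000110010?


Original: 000000110010
Invert all bits:
  bit 0: 0 → 1
  bit 1: 0 → 1
  bit 2: 0 → 1
  bit 3: 0 → 1
  bit 4: 0 → 1
  bit 5: 0 → 1
  bit 6: 1 → 0
  bit 7: 1 → 0
  bit 8: 0 → 1
  bit 9: 0 → 1
  bit 10: 1 → 0
  bit 11: 0 → 1
= 111111001101


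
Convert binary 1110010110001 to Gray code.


Binary: 1110010110001
Gray code: G = B XOR (B >> 1)
B >> 1 = 0111001011000
1110010110001 XOR 0111001011000:
  1 XOR 0 = 1
  1 XOR 1 = 0
  1 XOR 1 = 0
  0 XOR 1 = 1
  0 XOR 0 = 0
  1 XOR 0 = 1
  0 XOR 1 = 1
  1 XOR 0 = 1
  1 XOR 1 = 0
  0 XOR 1 = 1
  0 XOR 0 = 0
  0 XOR 0 = 0
  1 XOR 0 = 1
= 1001011101001


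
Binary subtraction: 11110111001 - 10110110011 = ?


Align and subtract column by column (LSB to MSB, borrowing when needed):
  11110111001
- 10110110011
  -----------
  col 0: (1 - 0 borrow-in) - 1 → 1 - 1 = 0, borrow out 0
  col 1: (0 - 0 borrow-in) - 1 → borrow from next column: (0+2) - 1 = 1, borrow out 1
  col 2: (0 - 1 borrow-in) - 0 → borrow from next column: (-1+2) - 0 = 1, borrow out 1
  col 3: (1 - 1 borrow-in) - 0 → 0 - 0 = 0, borrow out 0
  col 4: (1 - 0 borrow-in) - 1 → 1 - 1 = 0, borrow out 0
  col 5: (1 - 0 borrow-in) - 1 → 1 - 1 = 0, borrow out 0
  col 6: (0 - 0 borrow-in) - 0 → 0 - 0 = 0, borrow out 0
  col 7: (1 - 0 borrow-in) - 1 → 1 - 1 = 0, borrow out 0
  col 8: (1 - 0 borrow-in) - 1 → 1 - 1 = 0, borrow out 0
  col 9: (1 - 0 borrow-in) - 0 → 1 - 0 = 1, borrow out 0
  col 10: (1 - 0 borrow-in) - 1 → 1 - 1 = 0, borrow out 0
Reading bits MSB→LSB: 01000000110
Strip leading zeros: 1000000110
= 1000000110


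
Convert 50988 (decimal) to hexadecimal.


Divide by 16 repeatedly:
50988 ÷ 16 = 3186 remainder 12 (C)
3186 ÷ 16 = 199 remainder 2 (2)
199 ÷ 16 = 12 remainder 7 (7)
12 ÷ 16 = 0 remainder 12 (C)
Reading remainders bottom-up:
= 0xC72C


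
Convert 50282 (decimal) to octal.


Divide by 8 repeatedly:
50282 ÷ 8 = 6285 remainder 2
6285 ÷ 8 = 785 remainder 5
785 ÷ 8 = 98 remainder 1
98 ÷ 8 = 12 remainder 2
12 ÷ 8 = 1 remainder 4
1 ÷ 8 = 0 remainder 1
Reading remainders bottom-up:
= 0o142152


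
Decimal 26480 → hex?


Divide by 16 repeatedly:
26480 ÷ 16 = 1655 remainder 0 (0)
1655 ÷ 16 = 103 remainder 7 (7)
103 ÷ 16 = 6 remainder 7 (7)
6 ÷ 16 = 0 remainder 6 (6)
Reading remainders bottom-up:
= 0x6770


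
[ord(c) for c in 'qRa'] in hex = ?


String: 'qRa'  (3 characters)
Per-character ASCII lookup:
  'q': lowercase starts at 97: 'q' = 97 + 16 = 113 → 0x71
  'R': uppercase starts at 65: 'R' = 65 + 17 = 82 → 0x52
  'a': lowercase starts at 97: 'a' = 97 + 0 = 97 → 0x61
= 0x71 0x52 0x61


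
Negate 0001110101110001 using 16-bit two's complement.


Original: 0001110101110001
Step 1 - Invert all bits: 1110001010001110
Step 2 - Add 1: 1110001010001110 + 1
= 1110001010001111 (represents -7537)


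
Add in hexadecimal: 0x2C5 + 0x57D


Align and add column by column (LSB to MSB, each column mod 16 with carry):
  02C5
+ 057D
  ----
  col 0: 5(5) + D(13) + 0 (carry in) = 18 → 2(2), carry out 1
  col 1: C(12) + 7(7) + 1 (carry in) = 20 → 4(4), carry out 1
  col 2: 2(2) + 5(5) + 1 (carry in) = 8 → 8(8), carry out 0
  col 3: 0(0) + 0(0) + 0 (carry in) = 0 → 0(0), carry out 0
Reading digits MSB→LSB: 0842
Strip leading zeros: 842
= 0x842


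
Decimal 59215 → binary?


Divide by 2 repeatedly:
59215 ÷ 2 = 29607 remainder 1
29607 ÷ 2 = 14803 remainder 1
14803 ÷ 2 = 7401 remainder 1
7401 ÷ 2 = 3700 remainder 1
3700 ÷ 2 = 1850 remainder 0
1850 ÷ 2 = 925 remainder 0
925 ÷ 2 = 462 remainder 1
462 ÷ 2 = 231 remainder 0
231 ÷ 2 = 115 remainder 1
115 ÷ 2 = 57 remainder 1
57 ÷ 2 = 28 remainder 1
28 ÷ 2 = 14 remainder 0
14 ÷ 2 = 7 remainder 0
7 ÷ 2 = 3 remainder 1
3 ÷ 2 = 1 remainder 1
1 ÷ 2 = 0 remainder 1
Reading remainders bottom-up:
= 1110011101001111


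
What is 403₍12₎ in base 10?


Positional values (base 12):
  3 × 12^0 = 3 × 1 = 3
  0 × 12^1 = 0 × 12 = 0
  4 × 12^2 = 4 × 144 = 576
Sum = 3 + 0 + 576
= 579


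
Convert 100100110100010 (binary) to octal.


Group into 3-bit groups: 100100110100010
  100 = 4
  100 = 4
  110 = 6
  100 = 4
  010 = 2
= 0o44642


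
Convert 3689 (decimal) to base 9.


Divide by 9 repeatedly:
3689 ÷ 9 = 409 remainder 8
409 ÷ 9 = 45 remainder 4
45 ÷ 9 = 5 remainder 0
5 ÷ 9 = 0 remainder 5
Reading remainders bottom-up:
= 5048


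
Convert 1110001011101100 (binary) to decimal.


Positional values:
Bit 2: 1 × 2^2 = 4
Bit 3: 1 × 2^3 = 8
Bit 5: 1 × 2^5 = 32
Bit 6: 1 × 2^6 = 64
Bit 7: 1 × 2^7 = 128
Bit 9: 1 × 2^9 = 512
Bit 13: 1 × 2^13 = 8192
Bit 14: 1 × 2^14 = 16384
Bit 15: 1 × 2^15 = 32768
Sum = 4 + 8 + 32 + 64 + 128 + 512 + 8192 + 16384 + 32768
= 58092


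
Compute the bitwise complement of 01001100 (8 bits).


Original: 01001100
Invert all bits:
  bit 0: 0 → 1
  bit 1: 1 → 0
  bit 2: 0 → 1
  bit 3: 0 → 1
  bit 4: 1 → 0
  bit 5: 1 → 0
  bit 6: 0 → 1
  bit 7: 0 → 1
= 10110011


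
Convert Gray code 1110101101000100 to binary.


Gray code: 1110101101000100
MSB stays the same: 1
Each subsequent bit = prev_binary XOR current_gray:
  B[1] = 1 XOR 1 = 0
  B[2] = 0 XOR 1 = 1
  B[3] = 1 XOR 0 = 1
  B[4] = 1 XOR 1 = 0
  B[5] = 0 XOR 0 = 0
  B[6] = 0 XOR 1 = 1
  B[7] = 1 XOR 1 = 0
  B[8] = 0 XOR 0 = 0
  B[9] = 0 XOR 1 = 1
  B[10] = 1 XOR 0 = 1
  B[11] = 1 XOR 0 = 1
  B[12] = 1 XOR 0 = 1
  B[13] = 1 XOR 1 = 0
  B[14] = 0 XOR 0 = 0
  B[15] = 0 XOR 0 = 0
= 1011001001111000 (45688 decimal)


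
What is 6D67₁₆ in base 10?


Positional values:
Position 0: 7 × 16^0 = 7 × 1 = 7
Position 1: 6 × 16^1 = 6 × 16 = 96
Position 2: D × 16^2 = 13 × 256 = 3328
Position 3: 6 × 16^3 = 6 × 4096 = 24576
Sum = 7 + 96 + 3328 + 24576
= 28007


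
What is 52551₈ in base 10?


Positional values:
Position 0: 1 × 8^0 = 1
Position 1: 5 × 8^1 = 40
Position 2: 5 × 8^2 = 320
Position 3: 2 × 8^3 = 1024
Position 4: 5 × 8^4 = 20480
Sum = 1 + 40 + 320 + 1024 + 20480
= 21865


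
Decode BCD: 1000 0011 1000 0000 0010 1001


Each 4-bit group → digit:
  1000 → 8
  0011 → 3
  1000 → 8
  0000 → 0
  0010 → 2
  1001 → 9
= 838029


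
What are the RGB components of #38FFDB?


Hex: #38FFDB
R = 38₁₆ = 56
G = FF₁₆ = 255
B = DB₁₆ = 219
= RGB(56, 255, 219)


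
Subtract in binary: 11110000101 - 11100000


Align and subtract column by column (LSB to MSB, borrowing when needed):
  11110000101
- 00011100000
  -----------
  col 0: (1 - 0 borrow-in) - 0 → 1 - 0 = 1, borrow out 0
  col 1: (0 - 0 borrow-in) - 0 → 0 - 0 = 0, borrow out 0
  col 2: (1 - 0 borrow-in) - 0 → 1 - 0 = 1, borrow out 0
  col 3: (0 - 0 borrow-in) - 0 → 0 - 0 = 0, borrow out 0
  col 4: (0 - 0 borrow-in) - 0 → 0 - 0 = 0, borrow out 0
  col 5: (0 - 0 borrow-in) - 1 → borrow from next column: (0+2) - 1 = 1, borrow out 1
  col 6: (0 - 1 borrow-in) - 1 → borrow from next column: (-1+2) - 1 = 0, borrow out 1
  col 7: (1 - 1 borrow-in) - 1 → borrow from next column: (0+2) - 1 = 1, borrow out 1
  col 8: (1 - 1 borrow-in) - 0 → 0 - 0 = 0, borrow out 0
  col 9: (1 - 0 borrow-in) - 0 → 1 - 0 = 1, borrow out 0
  col 10: (1 - 0 borrow-in) - 0 → 1 - 0 = 1, borrow out 0
Reading bits MSB→LSB: 11010100101
Strip leading zeros: 11010100101
= 11010100101


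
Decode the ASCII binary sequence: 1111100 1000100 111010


Codes (binary): 1111100 1000100 111010
Per-code ASCII lookup:
  1111100 = 124  (special character) → '|'
  1000100 = 68  (range 65-90: uppercase, 68 - 65 = 3) → 'D'
  111010 = 58  (special character) → ':'
= '|D:'


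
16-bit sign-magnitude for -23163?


Sign bit: 1 (negative)
Magnitude: 23163 = 101101001111011
= 1101101001111011


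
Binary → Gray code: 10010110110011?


Binary: 10010110110011
Gray code: G = B XOR (B >> 1)
B >> 1 = 01001011011001
10010110110011 XOR 01001011011001:
  1 XOR 0 = 1
  0 XOR 1 = 1
  0 XOR 0 = 0
  1 XOR 0 = 1
  0 XOR 1 = 1
  1 XOR 0 = 1
  1 XOR 1 = 0
  0 XOR 1 = 1
  1 XOR 0 = 1
  1 XOR 1 = 0
  0 XOR 1 = 1
  0 XOR 0 = 0
  1 XOR 0 = 1
  1 XOR 1 = 0
= 11011101101010


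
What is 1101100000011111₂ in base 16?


Group into 4-bit nibbles: 1101100000011111
  1101 = D
  1000 = 8
  0001 = 1
  1111 = F
= 0xD81F


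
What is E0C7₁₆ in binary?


Each hex digit → 4 binary bits:
  E = 1110
  0 = 0000
  C = 1100
  7 = 0111
Concatenate: 1110 0000 1100 0111
= 1110000011000111


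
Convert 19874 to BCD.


Each digit → 4-bit binary:
  1 → 0001
  9 → 1001
  8 → 1000
  7 → 0111
  4 → 0100
= 0001 1001 1000 0111 0100


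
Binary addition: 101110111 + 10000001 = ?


Align and add column by column (LSB to MSB, carry propagating):
  0101110111
+ 0010000001
  ----------
  col 0: 1 + 1 + 0 (carry in) = 2 → bit 0, carry out 1
  col 1: 1 + 0 + 1 (carry in) = 2 → bit 0, carry out 1
  col 2: 1 + 0 + 1 (carry in) = 2 → bit 0, carry out 1
  col 3: 0 + 0 + 1 (carry in) = 1 → bit 1, carry out 0
  col 4: 1 + 0 + 0 (carry in) = 1 → bit 1, carry out 0
  col 5: 1 + 0 + 0 (carry in) = 1 → bit 1, carry out 0
  col 6: 1 + 0 + 0 (carry in) = 1 → bit 1, carry out 0
  col 7: 0 + 1 + 0 (carry in) = 1 → bit 1, carry out 0
  col 8: 1 + 0 + 0 (carry in) = 1 → bit 1, carry out 0
  col 9: 0 + 0 + 0 (carry in) = 0 → bit 0, carry out 0
Reading bits MSB→LSB: 0111111000
Strip leading zeros: 111111000
= 111111000


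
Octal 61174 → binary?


Each octal digit → 3 binary bits:
  6 = 110
  1 = 001
  1 = 001
  7 = 111
  4 = 100
Concatenate: 110 001 001 111 100
= 110001001111100


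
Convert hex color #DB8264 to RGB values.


Hex: #DB8264
R = DB₁₆ = 219
G = 82₁₆ = 130
B = 64₁₆ = 100
= RGB(219, 130, 100)


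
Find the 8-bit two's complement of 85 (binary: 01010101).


Original: 01010101
Step 1 - Invert all bits: 10101010
Step 2 - Add 1: 10101010 + 1
= 10101011 (represents -85)


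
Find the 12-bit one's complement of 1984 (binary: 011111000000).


Original: 011111000000
Invert all bits:
  bit 0: 0 → 1
  bit 1: 1 → 0
  bit 2: 1 → 0
  bit 3: 1 → 0
  bit 4: 1 → 0
  bit 5: 1 → 0
  bit 6: 0 → 1
  bit 7: 0 → 1
  bit 8: 0 → 1
  bit 9: 0 → 1
  bit 10: 0 → 1
  bit 11: 0 → 1
= 100000111111


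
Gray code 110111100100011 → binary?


Gray code: 110111100100011
MSB stays the same: 1
Each subsequent bit = prev_binary XOR current_gray:
  B[1] = 1 XOR 1 = 0
  B[2] = 0 XOR 0 = 0
  B[3] = 0 XOR 1 = 1
  B[4] = 1 XOR 1 = 0
  B[5] = 0 XOR 1 = 1
  B[6] = 1 XOR 1 = 0
  B[7] = 0 XOR 0 = 0
  B[8] = 0 XOR 0 = 0
  B[9] = 0 XOR 1 = 1
  B[10] = 1 XOR 0 = 1
  B[11] = 1 XOR 0 = 1
  B[12] = 1 XOR 0 = 1
  B[13] = 1 XOR 1 = 0
  B[14] = 0 XOR 1 = 1
= 100101000111101 (19005 decimal)


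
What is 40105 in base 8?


Divide by 8 repeatedly:
40105 ÷ 8 = 5013 remainder 1
5013 ÷ 8 = 626 remainder 5
626 ÷ 8 = 78 remainder 2
78 ÷ 8 = 9 remainder 6
9 ÷ 8 = 1 remainder 1
1 ÷ 8 = 0 remainder 1
Reading remainders bottom-up:
= 0o116251


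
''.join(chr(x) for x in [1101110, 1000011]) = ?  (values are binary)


Codes (binary): 1101110 1000011
Per-code ASCII lookup:
  1101110 = 110  (range 97-122: lowercase, 110 - 97 = 13) → 'n'
  1000011 = 67  (range 65-90: uppercase, 67 - 65 = 2) → 'C'
= 'nC'


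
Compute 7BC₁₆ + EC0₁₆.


Align and add column by column (LSB to MSB, each column mod 16 with carry):
  07BC
+ 0EC0
  ----
  col 0: C(12) + 0(0) + 0 (carry in) = 12 → C(12), carry out 0
  col 1: B(11) + C(12) + 0 (carry in) = 23 → 7(7), carry out 1
  col 2: 7(7) + E(14) + 1 (carry in) = 22 → 6(6), carry out 1
  col 3: 0(0) + 0(0) + 1 (carry in) = 1 → 1(1), carry out 0
Reading digits MSB→LSB: 167C
Strip leading zeros: 167C
= 0x167C


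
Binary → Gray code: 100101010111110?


Binary: 100101010111110
Gray code: G = B XOR (B >> 1)
B >> 1 = 010010101011111
100101010111110 XOR 010010101011111:
  1 XOR 0 = 1
  0 XOR 1 = 1
  0 XOR 0 = 0
  1 XOR 0 = 1
  0 XOR 1 = 1
  1 XOR 0 = 1
  0 XOR 1 = 1
  1 XOR 0 = 1
  0 XOR 1 = 1
  1 XOR 0 = 1
  1 XOR 1 = 0
  1 XOR 1 = 0
  1 XOR 1 = 0
  1 XOR 1 = 0
  0 XOR 1 = 1
= 110111111100001


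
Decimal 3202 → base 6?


Divide by 6 repeatedly:
3202 ÷ 6 = 533 remainder 4
533 ÷ 6 = 88 remainder 5
88 ÷ 6 = 14 remainder 4
14 ÷ 6 = 2 remainder 2
2 ÷ 6 = 0 remainder 2
Reading remainders bottom-up:
= 22454


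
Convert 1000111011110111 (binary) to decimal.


Positional values:
Bit 0: 1 × 2^0 = 1
Bit 1: 1 × 2^1 = 2
Bit 2: 1 × 2^2 = 4
Bit 4: 1 × 2^4 = 16
Bit 5: 1 × 2^5 = 32
Bit 6: 1 × 2^6 = 64
Bit 7: 1 × 2^7 = 128
Bit 9: 1 × 2^9 = 512
Bit 10: 1 × 2^10 = 1024
Bit 11: 1 × 2^11 = 2048
Bit 15: 1 × 2^15 = 32768
Sum = 1 + 2 + 4 + 16 + 32 + 64 + 128 + 512 + 1024 + 2048 + 32768
= 36599


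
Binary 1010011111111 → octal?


Group into 3-bit groups: 001010011111111
  001 = 1
  010 = 2
  011 = 3
  111 = 7
  111 = 7
= 0o12377


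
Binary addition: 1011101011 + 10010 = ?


Align and add column by column (LSB to MSB, carry propagating):
  01011101011
+ 00000010010
  -----------
  col 0: 1 + 0 + 0 (carry in) = 1 → bit 1, carry out 0
  col 1: 1 + 1 + 0 (carry in) = 2 → bit 0, carry out 1
  col 2: 0 + 0 + 1 (carry in) = 1 → bit 1, carry out 0
  col 3: 1 + 0 + 0 (carry in) = 1 → bit 1, carry out 0
  col 4: 0 + 1 + 0 (carry in) = 1 → bit 1, carry out 0
  col 5: 1 + 0 + 0 (carry in) = 1 → bit 1, carry out 0
  col 6: 1 + 0 + 0 (carry in) = 1 → bit 1, carry out 0
  col 7: 1 + 0 + 0 (carry in) = 1 → bit 1, carry out 0
  col 8: 0 + 0 + 0 (carry in) = 0 → bit 0, carry out 0
  col 9: 1 + 0 + 0 (carry in) = 1 → bit 1, carry out 0
  col 10: 0 + 0 + 0 (carry in) = 0 → bit 0, carry out 0
Reading bits MSB→LSB: 01011111101
Strip leading zeros: 1011111101
= 1011111101


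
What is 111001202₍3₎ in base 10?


Positional values (base 3):
  2 × 3^0 = 2 × 1 = 2
  0 × 3^1 = 0 × 3 = 0
  2 × 3^2 = 2 × 9 = 18
  1 × 3^3 = 1 × 27 = 27
  0 × 3^4 = 0 × 81 = 0
  0 × 3^5 = 0 × 243 = 0
  1 × 3^6 = 1 × 729 = 729
  1 × 3^7 = 1 × 2187 = 2187
  1 × 3^8 = 1 × 6561 = 6561
Sum = 2 + 0 + 18 + 27 + 0 + 0 + 729 + 2187 + 6561
= 9524


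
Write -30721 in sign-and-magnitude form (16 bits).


Sign bit: 1 (negative)
Magnitude: 30721 = 111100000000001
= 1111100000000001


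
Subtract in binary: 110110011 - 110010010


Align and subtract column by column (LSB to MSB, borrowing when needed):
  110110011
- 110010010
  ---------
  col 0: (1 - 0 borrow-in) - 0 → 1 - 0 = 1, borrow out 0
  col 1: (1 - 0 borrow-in) - 1 → 1 - 1 = 0, borrow out 0
  col 2: (0 - 0 borrow-in) - 0 → 0 - 0 = 0, borrow out 0
  col 3: (0 - 0 borrow-in) - 0 → 0 - 0 = 0, borrow out 0
  col 4: (1 - 0 borrow-in) - 1 → 1 - 1 = 0, borrow out 0
  col 5: (1 - 0 borrow-in) - 0 → 1 - 0 = 1, borrow out 0
  col 6: (0 - 0 borrow-in) - 0 → 0 - 0 = 0, borrow out 0
  col 7: (1 - 0 borrow-in) - 1 → 1 - 1 = 0, borrow out 0
  col 8: (1 - 0 borrow-in) - 1 → 1 - 1 = 0, borrow out 0
Reading bits MSB→LSB: 000100001
Strip leading zeros: 100001
= 100001


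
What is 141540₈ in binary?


Each octal digit → 3 binary bits:
  1 = 001
  4 = 100
  1 = 001
  5 = 101
  4 = 100
  0 = 000
Concatenate: 001 100 001 101 100 000
= 001100001101100000


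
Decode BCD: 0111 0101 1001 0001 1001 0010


Each 4-bit group → digit:
  0111 → 7
  0101 → 5
  1001 → 9
  0001 → 1
  1001 → 9
  0010 → 2
= 759192


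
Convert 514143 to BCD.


Each digit → 4-bit binary:
  5 → 0101
  1 → 0001
  4 → 0100
  1 → 0001
  4 → 0100
  3 → 0011
= 0101 0001 0100 0001 0100 0011


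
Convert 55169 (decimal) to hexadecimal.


Divide by 16 repeatedly:
55169 ÷ 16 = 3448 remainder 1 (1)
3448 ÷ 16 = 215 remainder 8 (8)
215 ÷ 16 = 13 remainder 7 (7)
13 ÷ 16 = 0 remainder 13 (D)
Reading remainders bottom-up:
= 0xD781


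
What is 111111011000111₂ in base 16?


Group into 4-bit nibbles: 0111111011000111
  0111 = 7
  1110 = E
  1100 = C
  0111 = 7
= 0x7EC7


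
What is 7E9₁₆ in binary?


Each hex digit → 4 binary bits:
  7 = 0111
  E = 1110
  9 = 1001
Concatenate: 0111 1110 1001
= 011111101001


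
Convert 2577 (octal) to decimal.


Positional values:
Position 0: 7 × 8^0 = 7
Position 1: 7 × 8^1 = 56
Position 2: 5 × 8^2 = 320
Position 3: 2 × 8^3 = 1024
Sum = 7 + 56 + 320 + 1024
= 1407


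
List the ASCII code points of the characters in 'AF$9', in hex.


String: 'AF$9'  (4 characters)
Per-character ASCII lookup:
  'A': uppercase starts at 65: 'A' = 65 + 0 = 65 → 0x41
  'F': uppercase starts at 65: 'F' = 65 + 5 = 70 → 0x46
  '$': special character: '$' = 36 → 0x24
  '9': digits start at 48: '9' = 48 + 9 = 57 → 0x39
= 0x41 0x46 0x24 0x39


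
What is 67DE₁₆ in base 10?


Positional values:
Position 0: E × 16^0 = 14 × 1 = 14
Position 1: D × 16^1 = 13 × 16 = 208
Position 2: 7 × 16^2 = 7 × 256 = 1792
Position 3: 6 × 16^3 = 6 × 4096 = 24576
Sum = 14 + 208 + 1792 + 24576
= 26590


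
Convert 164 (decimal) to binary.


Divide by 2 repeatedly:
164 ÷ 2 = 82 remainder 0
82 ÷ 2 = 41 remainder 0
41 ÷ 2 = 20 remainder 1
20 ÷ 2 = 10 remainder 0
10 ÷ 2 = 5 remainder 0
5 ÷ 2 = 2 remainder 1
2 ÷ 2 = 1 remainder 0
1 ÷ 2 = 0 remainder 1
Reading remainders bottom-up:
= 10100100


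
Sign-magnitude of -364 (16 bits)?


Sign bit: 1 (negative)
Magnitude: 364 = 000000101101100
= 1000000101101100


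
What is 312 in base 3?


Divide by 3 repeatedly:
312 ÷ 3 = 104 remainder 0
104 ÷ 3 = 34 remainder 2
34 ÷ 3 = 11 remainder 1
11 ÷ 3 = 3 remainder 2
3 ÷ 3 = 1 remainder 0
1 ÷ 3 = 0 remainder 1
Reading remainders bottom-up:
= 102120


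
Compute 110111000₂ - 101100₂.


Align and subtract column by column (LSB to MSB, borrowing when needed):
  110111000
- 000101100
  ---------
  col 0: (0 - 0 borrow-in) - 0 → 0 - 0 = 0, borrow out 0
  col 1: (0 - 0 borrow-in) - 0 → 0 - 0 = 0, borrow out 0
  col 2: (0 - 0 borrow-in) - 1 → borrow from next column: (0+2) - 1 = 1, borrow out 1
  col 3: (1 - 1 borrow-in) - 1 → borrow from next column: (0+2) - 1 = 1, borrow out 1
  col 4: (1 - 1 borrow-in) - 0 → 0 - 0 = 0, borrow out 0
  col 5: (1 - 0 borrow-in) - 1 → 1 - 1 = 0, borrow out 0
  col 6: (0 - 0 borrow-in) - 0 → 0 - 0 = 0, borrow out 0
  col 7: (1 - 0 borrow-in) - 0 → 1 - 0 = 1, borrow out 0
  col 8: (1 - 0 borrow-in) - 0 → 1 - 0 = 1, borrow out 0
Reading bits MSB→LSB: 110001100
Strip leading zeros: 110001100
= 110001100


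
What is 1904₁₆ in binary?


Each hex digit → 4 binary bits:
  1 = 0001
  9 = 1001
  0 = 0000
  4 = 0100
Concatenate: 0001 1001 0000 0100
= 0001100100000100


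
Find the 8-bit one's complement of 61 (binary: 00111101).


Original: 00111101
Invert all bits:
  bit 0: 0 → 1
  bit 1: 0 → 1
  bit 2: 1 → 0
  bit 3: 1 → 0
  bit 4: 1 → 0
  bit 5: 1 → 0
  bit 6: 0 → 1
  bit 7: 1 → 0
= 11000010


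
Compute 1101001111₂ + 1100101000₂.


Align and add column by column (LSB to MSB, carry propagating):
  01101001111
+ 01100101000
  -----------
  col 0: 1 + 0 + 0 (carry in) = 1 → bit 1, carry out 0
  col 1: 1 + 0 + 0 (carry in) = 1 → bit 1, carry out 0
  col 2: 1 + 0 + 0 (carry in) = 1 → bit 1, carry out 0
  col 3: 1 + 1 + 0 (carry in) = 2 → bit 0, carry out 1
  col 4: 0 + 0 + 1 (carry in) = 1 → bit 1, carry out 0
  col 5: 0 + 1 + 0 (carry in) = 1 → bit 1, carry out 0
  col 6: 1 + 0 + 0 (carry in) = 1 → bit 1, carry out 0
  col 7: 0 + 0 + 0 (carry in) = 0 → bit 0, carry out 0
  col 8: 1 + 1 + 0 (carry in) = 2 → bit 0, carry out 1
  col 9: 1 + 1 + 1 (carry in) = 3 → bit 1, carry out 1
  col 10: 0 + 0 + 1 (carry in) = 1 → bit 1, carry out 0
Reading bits MSB→LSB: 11001110111
Strip leading zeros: 11001110111
= 11001110111


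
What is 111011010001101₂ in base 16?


Group into 4-bit nibbles: 0111011010001101
  0111 = 7
  0110 = 6
  1000 = 8
  1101 = D
= 0x768D


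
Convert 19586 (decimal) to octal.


Divide by 8 repeatedly:
19586 ÷ 8 = 2448 remainder 2
2448 ÷ 8 = 306 remainder 0
306 ÷ 8 = 38 remainder 2
38 ÷ 8 = 4 remainder 6
4 ÷ 8 = 0 remainder 4
Reading remainders bottom-up:
= 0o46202


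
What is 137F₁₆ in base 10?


Positional values:
Position 0: F × 16^0 = 15 × 1 = 15
Position 1: 7 × 16^1 = 7 × 16 = 112
Position 2: 3 × 16^2 = 3 × 256 = 768
Position 3: 1 × 16^3 = 1 × 4096 = 4096
Sum = 15 + 112 + 768 + 4096
= 4991


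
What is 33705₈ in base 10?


Positional values:
Position 0: 5 × 8^0 = 5
Position 1: 0 × 8^1 = 0
Position 2: 7 × 8^2 = 448
Position 3: 3 × 8^3 = 1536
Position 4: 3 × 8^4 = 12288
Sum = 5 + 0 + 448 + 1536 + 12288
= 14277


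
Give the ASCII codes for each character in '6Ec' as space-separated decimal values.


String: '6Ec'  (3 characters)
Per-character ASCII lookup:
  '6': digits start at 48: '6' = 48 + 6 = 54
  'E': uppercase starts at 65: 'E' = 65 + 4 = 69
  'c': lowercase starts at 97: 'c' = 97 + 2 = 99
= 54 69 99


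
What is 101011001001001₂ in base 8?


Group into 3-bit groups: 101011001001001
  101 = 5
  011 = 3
  001 = 1
  001 = 1
  001 = 1
= 0o53111


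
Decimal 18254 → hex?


Divide by 16 repeatedly:
18254 ÷ 16 = 1140 remainder 14 (E)
1140 ÷ 16 = 71 remainder 4 (4)
71 ÷ 16 = 4 remainder 7 (7)
4 ÷ 16 = 0 remainder 4 (4)
Reading remainders bottom-up:
= 0x474E


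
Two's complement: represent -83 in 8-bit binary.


Original: 01010011
Step 1 - Invert all bits: 10101100
Step 2 - Add 1: 10101100 + 1
= 10101101 (represents -83)


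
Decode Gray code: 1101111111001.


Gray code: 1101111111001
MSB stays the same: 1
Each subsequent bit = prev_binary XOR current_gray:
  B[1] = 1 XOR 1 = 0
  B[2] = 0 XOR 0 = 0
  B[3] = 0 XOR 1 = 1
  B[4] = 1 XOR 1 = 0
  B[5] = 0 XOR 1 = 1
  B[6] = 1 XOR 1 = 0
  B[7] = 0 XOR 1 = 1
  B[8] = 1 XOR 1 = 0
  B[9] = 0 XOR 1 = 1
  B[10] = 1 XOR 0 = 1
  B[11] = 1 XOR 0 = 1
  B[12] = 1 XOR 1 = 0
= 1001010101110 (4782 decimal)


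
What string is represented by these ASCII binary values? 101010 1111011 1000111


Codes (binary): 101010 1111011 1000111
Per-code ASCII lookup:
  101010 = 42  (special character) → '*'
  1111011 = 123  (special character) → '{'
  1000111 = 71  (range 65-90: uppercase, 71 - 65 = 6) → 'G'
= '*{G'


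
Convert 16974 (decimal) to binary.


Divide by 2 repeatedly:
16974 ÷ 2 = 8487 remainder 0
8487 ÷ 2 = 4243 remainder 1
4243 ÷ 2 = 2121 remainder 1
2121 ÷ 2 = 1060 remainder 1
1060 ÷ 2 = 530 remainder 0
530 ÷ 2 = 265 remainder 0
265 ÷ 2 = 132 remainder 1
132 ÷ 2 = 66 remainder 0
66 ÷ 2 = 33 remainder 0
33 ÷ 2 = 16 remainder 1
16 ÷ 2 = 8 remainder 0
8 ÷ 2 = 4 remainder 0
4 ÷ 2 = 2 remainder 0
2 ÷ 2 = 1 remainder 0
1 ÷ 2 = 0 remainder 1
Reading remainders bottom-up:
= 100001001001110


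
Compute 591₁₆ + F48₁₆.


Align and add column by column (LSB to MSB, each column mod 16 with carry):
  0591
+ 0F48
  ----
  col 0: 1(1) + 8(8) + 0 (carry in) = 9 → 9(9), carry out 0
  col 1: 9(9) + 4(4) + 0 (carry in) = 13 → D(13), carry out 0
  col 2: 5(5) + F(15) + 0 (carry in) = 20 → 4(4), carry out 1
  col 3: 0(0) + 0(0) + 1 (carry in) = 1 → 1(1), carry out 0
Reading digits MSB→LSB: 14D9
Strip leading zeros: 14D9
= 0x14D9


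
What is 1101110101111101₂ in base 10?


Positional values:
Bit 0: 1 × 2^0 = 1
Bit 2: 1 × 2^2 = 4
Bit 3: 1 × 2^3 = 8
Bit 4: 1 × 2^4 = 16
Bit 5: 1 × 2^5 = 32
Bit 6: 1 × 2^6 = 64
Bit 8: 1 × 2^8 = 256
Bit 10: 1 × 2^10 = 1024
Bit 11: 1 × 2^11 = 2048
Bit 12: 1 × 2^12 = 4096
Bit 14: 1 × 2^14 = 16384
Bit 15: 1 × 2^15 = 32768
Sum = 1 + 4 + 8 + 16 + 32 + 64 + 256 + 1024 + 2048 + 4096 + 16384 + 32768
= 56701


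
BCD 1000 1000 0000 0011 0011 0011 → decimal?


Each 4-bit group → digit:
  1000 → 8
  1000 → 8
  0000 → 0
  0011 → 3
  0011 → 3
  0011 → 3
= 880333


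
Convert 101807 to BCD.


Each digit → 4-bit binary:
  1 → 0001
  0 → 0000
  1 → 0001
  8 → 1000
  0 → 0000
  7 → 0111
= 0001 0000 0001 1000 0000 0111


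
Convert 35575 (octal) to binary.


Each octal digit → 3 binary bits:
  3 = 011
  5 = 101
  5 = 101
  7 = 111
  5 = 101
Concatenate: 011 101 101 111 101
= 011101101111101


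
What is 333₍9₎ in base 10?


Positional values (base 9):
  3 × 9^0 = 3 × 1 = 3
  3 × 9^1 = 3 × 9 = 27
  3 × 9^2 = 3 × 81 = 243
Sum = 3 + 27 + 243
= 273


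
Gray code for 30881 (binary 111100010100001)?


Binary: 111100010100001
Gray code: G = B XOR (B >> 1)
B >> 1 = 011110001010000
111100010100001 XOR 011110001010000:
  1 XOR 0 = 1
  1 XOR 1 = 0
  1 XOR 1 = 0
  1 XOR 1 = 0
  0 XOR 1 = 1
  0 XOR 0 = 0
  0 XOR 0 = 0
  1 XOR 0 = 1
  0 XOR 1 = 1
  1 XOR 0 = 1
  0 XOR 1 = 1
  0 XOR 0 = 0
  0 XOR 0 = 0
  0 XOR 0 = 0
  1 XOR 0 = 1
= 100010011110001


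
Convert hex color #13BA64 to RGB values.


Hex: #13BA64
R = 13₁₆ = 19
G = BA₁₆ = 186
B = 64₁₆ = 100
= RGB(19, 186, 100)


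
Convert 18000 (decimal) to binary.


Divide by 2 repeatedly:
18000 ÷ 2 = 9000 remainder 0
9000 ÷ 2 = 4500 remainder 0
4500 ÷ 2 = 2250 remainder 0
2250 ÷ 2 = 1125 remainder 0
1125 ÷ 2 = 562 remainder 1
562 ÷ 2 = 281 remainder 0
281 ÷ 2 = 140 remainder 1
140 ÷ 2 = 70 remainder 0
70 ÷ 2 = 35 remainder 0
35 ÷ 2 = 17 remainder 1
17 ÷ 2 = 8 remainder 1
8 ÷ 2 = 4 remainder 0
4 ÷ 2 = 2 remainder 0
2 ÷ 2 = 1 remainder 0
1 ÷ 2 = 0 remainder 1
Reading remainders bottom-up:
= 100011001010000


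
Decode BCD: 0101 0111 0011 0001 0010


Each 4-bit group → digit:
  0101 → 5
  0111 → 7
  0011 → 3
  0001 → 1
  0010 → 2
= 57312


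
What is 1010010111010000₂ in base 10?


Positional values:
Bit 4: 1 × 2^4 = 16
Bit 6: 1 × 2^6 = 64
Bit 7: 1 × 2^7 = 128
Bit 8: 1 × 2^8 = 256
Bit 10: 1 × 2^10 = 1024
Bit 13: 1 × 2^13 = 8192
Bit 15: 1 × 2^15 = 32768
Sum = 16 + 64 + 128 + 256 + 1024 + 8192 + 32768
= 42448


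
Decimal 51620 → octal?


Divide by 8 repeatedly:
51620 ÷ 8 = 6452 remainder 4
6452 ÷ 8 = 806 remainder 4
806 ÷ 8 = 100 remainder 6
100 ÷ 8 = 12 remainder 4
12 ÷ 8 = 1 remainder 4
1 ÷ 8 = 0 remainder 1
Reading remainders bottom-up:
= 0o144644


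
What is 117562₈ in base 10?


Positional values:
Position 0: 2 × 8^0 = 2
Position 1: 6 × 8^1 = 48
Position 2: 5 × 8^2 = 320
Position 3: 7 × 8^3 = 3584
Position 4: 1 × 8^4 = 4096
Position 5: 1 × 8^5 = 32768
Sum = 2 + 48 + 320 + 3584 + 4096 + 32768
= 40818


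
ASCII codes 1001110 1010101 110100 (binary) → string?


Codes (binary): 1001110 1010101 110100
Per-code ASCII lookup:
  1001110 = 78  (range 65-90: uppercase, 78 - 65 = 13) → 'N'
  1010101 = 85  (range 65-90: uppercase, 85 - 65 = 20) → 'U'
  110100 = 52  (range 48-57: digits, 52 - 48 = 4) → '4'
= 'NU4'


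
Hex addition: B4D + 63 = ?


Align and add column by column (LSB to MSB, each column mod 16 with carry):
  0B4D
+ 0063
  ----
  col 0: D(13) + 3(3) + 0 (carry in) = 16 → 0(0), carry out 1
  col 1: 4(4) + 6(6) + 1 (carry in) = 11 → B(11), carry out 0
  col 2: B(11) + 0(0) + 0 (carry in) = 11 → B(11), carry out 0
  col 3: 0(0) + 0(0) + 0 (carry in) = 0 → 0(0), carry out 0
Reading digits MSB→LSB: 0BB0
Strip leading zeros: BB0
= 0xBB0


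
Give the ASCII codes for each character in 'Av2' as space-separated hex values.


String: 'Av2'  (3 characters)
Per-character ASCII lookup:
  'A': uppercase starts at 65: 'A' = 65 + 0 = 65 → 0x41
  'v': lowercase starts at 97: 'v' = 97 + 21 = 118 → 0x76
  '2': digits start at 48: '2' = 48 + 2 = 50 → 0x32
= 0x41 0x76 0x32


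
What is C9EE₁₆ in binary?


Each hex digit → 4 binary bits:
  C = 1100
  9 = 1001
  E = 1110
  E = 1110
Concatenate: 1100 1001 1110 1110
= 1100100111101110


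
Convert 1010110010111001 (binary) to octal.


Group into 3-bit groups: 001010110010111001
  001 = 1
  010 = 2
  110 = 6
  010 = 2
  111 = 7
  001 = 1
= 0o126271


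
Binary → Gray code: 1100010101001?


Binary: 1100010101001
Gray code: G = B XOR (B >> 1)
B >> 1 = 0110001010100
1100010101001 XOR 0110001010100:
  1 XOR 0 = 1
  1 XOR 1 = 0
  0 XOR 1 = 1
  0 XOR 0 = 0
  0 XOR 0 = 0
  1 XOR 0 = 1
  0 XOR 1 = 1
  1 XOR 0 = 1
  0 XOR 1 = 1
  1 XOR 0 = 1
  0 XOR 1 = 1
  0 XOR 0 = 0
  1 XOR 0 = 1
= 1010011111101


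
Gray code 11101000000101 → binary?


Gray code: 11101000000101
MSB stays the same: 1
Each subsequent bit = prev_binary XOR current_gray:
  B[1] = 1 XOR 1 = 0
  B[2] = 0 XOR 1 = 1
  B[3] = 1 XOR 0 = 1
  B[4] = 1 XOR 1 = 0
  B[5] = 0 XOR 0 = 0
  B[6] = 0 XOR 0 = 0
  B[7] = 0 XOR 0 = 0
  B[8] = 0 XOR 0 = 0
  B[9] = 0 XOR 0 = 0
  B[10] = 0 XOR 0 = 0
  B[11] = 0 XOR 1 = 1
  B[12] = 1 XOR 0 = 1
  B[13] = 1 XOR 1 = 0
= 10110000000110 (11270 decimal)


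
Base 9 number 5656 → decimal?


Positional values (base 9):
  6 × 9^0 = 6 × 1 = 6
  5 × 9^1 = 5 × 9 = 45
  6 × 9^2 = 6 × 81 = 486
  5 × 9^3 = 5 × 729 = 3645
Sum = 6 + 45 + 486 + 3645
= 4182


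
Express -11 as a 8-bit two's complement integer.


Original: 00001011
Step 1 - Invert all bits: 11110100
Step 2 - Add 1: 11110100 + 1
= 11110101 (represents -11)


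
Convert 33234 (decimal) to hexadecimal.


Divide by 16 repeatedly:
33234 ÷ 16 = 2077 remainder 2 (2)
2077 ÷ 16 = 129 remainder 13 (D)
129 ÷ 16 = 8 remainder 1 (1)
8 ÷ 16 = 0 remainder 8 (8)
Reading remainders bottom-up:
= 0x81D2


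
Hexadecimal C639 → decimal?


Positional values:
Position 0: 9 × 16^0 = 9 × 1 = 9
Position 1: 3 × 16^1 = 3 × 16 = 48
Position 2: 6 × 16^2 = 6 × 256 = 1536
Position 3: C × 16^3 = 12 × 4096 = 49152
Sum = 9 + 48 + 1536 + 49152
= 50745


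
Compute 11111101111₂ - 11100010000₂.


Align and subtract column by column (LSB to MSB, borrowing when needed):
  11111101111
- 11100010000
  -----------
  col 0: (1 - 0 borrow-in) - 0 → 1 - 0 = 1, borrow out 0
  col 1: (1 - 0 borrow-in) - 0 → 1 - 0 = 1, borrow out 0
  col 2: (1 - 0 borrow-in) - 0 → 1 - 0 = 1, borrow out 0
  col 3: (1 - 0 borrow-in) - 0 → 1 - 0 = 1, borrow out 0
  col 4: (0 - 0 borrow-in) - 1 → borrow from next column: (0+2) - 1 = 1, borrow out 1
  col 5: (1 - 1 borrow-in) - 0 → 0 - 0 = 0, borrow out 0
  col 6: (1 - 0 borrow-in) - 0 → 1 - 0 = 1, borrow out 0
  col 7: (1 - 0 borrow-in) - 0 → 1 - 0 = 1, borrow out 0
  col 8: (1 - 0 borrow-in) - 1 → 1 - 1 = 0, borrow out 0
  col 9: (1 - 0 borrow-in) - 1 → 1 - 1 = 0, borrow out 0
  col 10: (1 - 0 borrow-in) - 1 → 1 - 1 = 0, borrow out 0
Reading bits MSB→LSB: 00011011111
Strip leading zeros: 11011111
= 11011111


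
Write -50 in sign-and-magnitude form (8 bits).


Sign bit: 1 (negative)
Magnitude: 50 = 0110010
= 10110010


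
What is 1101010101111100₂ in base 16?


Group into 4-bit nibbles: 1101010101111100
  1101 = D
  0101 = 5
  0111 = 7
  1100 = C
= 0xD57C


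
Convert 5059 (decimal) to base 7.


Divide by 7 repeatedly:
5059 ÷ 7 = 722 remainder 5
722 ÷ 7 = 103 remainder 1
103 ÷ 7 = 14 remainder 5
14 ÷ 7 = 2 remainder 0
2 ÷ 7 = 0 remainder 2
Reading remainders bottom-up:
= 20515


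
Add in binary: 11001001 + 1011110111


Align and add column by column (LSB to MSB, carry propagating):
  00011001001
+ 01011110111
  -----------
  col 0: 1 + 1 + 0 (carry in) = 2 → bit 0, carry out 1
  col 1: 0 + 1 + 1 (carry in) = 2 → bit 0, carry out 1
  col 2: 0 + 1 + 1 (carry in) = 2 → bit 0, carry out 1
  col 3: 1 + 0 + 1 (carry in) = 2 → bit 0, carry out 1
  col 4: 0 + 1 + 1 (carry in) = 2 → bit 0, carry out 1
  col 5: 0 + 1 + 1 (carry in) = 2 → bit 0, carry out 1
  col 6: 1 + 1 + 1 (carry in) = 3 → bit 1, carry out 1
  col 7: 1 + 1 + 1 (carry in) = 3 → bit 1, carry out 1
  col 8: 0 + 0 + 1 (carry in) = 1 → bit 1, carry out 0
  col 9: 0 + 1 + 0 (carry in) = 1 → bit 1, carry out 0
  col 10: 0 + 0 + 0 (carry in) = 0 → bit 0, carry out 0
Reading bits MSB→LSB: 01111000000
Strip leading zeros: 1111000000
= 1111000000


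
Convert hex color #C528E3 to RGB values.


Hex: #C528E3
R = C5₁₆ = 197
G = 28₁₆ = 40
B = E3₁₆ = 227
= RGB(197, 40, 227)


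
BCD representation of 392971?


Each digit → 4-bit binary:
  3 → 0011
  9 → 1001
  2 → 0010
  9 → 1001
  7 → 0111
  1 → 0001
= 0011 1001 0010 1001 0111 0001


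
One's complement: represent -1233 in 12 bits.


Original: 010011010001
Invert all bits:
  bit 0: 0 → 1
  bit 1: 1 → 0
  bit 2: 0 → 1
  bit 3: 0 → 1
  bit 4: 1 → 0
  bit 5: 1 → 0
  bit 6: 0 → 1
  bit 7: 1 → 0
  bit 8: 0 → 1
  bit 9: 0 → 1
  bit 10: 0 → 1
  bit 11: 1 → 0
= 101100101110


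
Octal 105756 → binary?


Each octal digit → 3 binary bits:
  1 = 001
  0 = 000
  5 = 101
  7 = 111
  5 = 101
  6 = 110
Concatenate: 001 000 101 111 101 110
= 001000101111101110


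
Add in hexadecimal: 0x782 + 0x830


Align and add column by column (LSB to MSB, each column mod 16 with carry):
  0782
+ 0830
  ----
  col 0: 2(2) + 0(0) + 0 (carry in) = 2 → 2(2), carry out 0
  col 1: 8(8) + 3(3) + 0 (carry in) = 11 → B(11), carry out 0
  col 2: 7(7) + 8(8) + 0 (carry in) = 15 → F(15), carry out 0
  col 3: 0(0) + 0(0) + 0 (carry in) = 0 → 0(0), carry out 0
Reading digits MSB→LSB: 0FB2
Strip leading zeros: FB2
= 0xFB2


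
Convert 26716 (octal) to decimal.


Positional values:
Position 0: 6 × 8^0 = 6
Position 1: 1 × 8^1 = 8
Position 2: 7 × 8^2 = 448
Position 3: 6 × 8^3 = 3072
Position 4: 2 × 8^4 = 8192
Sum = 6 + 8 + 448 + 3072 + 8192
= 11726


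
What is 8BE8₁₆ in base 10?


Positional values:
Position 0: 8 × 16^0 = 8 × 1 = 8
Position 1: E × 16^1 = 14 × 16 = 224
Position 2: B × 16^2 = 11 × 256 = 2816
Position 3: 8 × 16^3 = 8 × 4096 = 32768
Sum = 8 + 224 + 2816 + 32768
= 35816


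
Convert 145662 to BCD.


Each digit → 4-bit binary:
  1 → 0001
  4 → 0100
  5 → 0101
  6 → 0110
  6 → 0110
  2 → 0010
= 0001 0100 0101 0110 0110 0010


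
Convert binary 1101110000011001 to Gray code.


Binary: 1101110000011001
Gray code: G = B XOR (B >> 1)
B >> 1 = 0110111000001100
1101110000011001 XOR 0110111000001100:
  1 XOR 0 = 1
  1 XOR 1 = 0
  0 XOR 1 = 1
  1 XOR 0 = 1
  1 XOR 1 = 0
  1 XOR 1 = 0
  0 XOR 1 = 1
  0 XOR 0 = 0
  0 XOR 0 = 0
  0 XOR 0 = 0
  0 XOR 0 = 0
  1 XOR 0 = 1
  1 XOR 1 = 0
  0 XOR 1 = 1
  0 XOR 0 = 0
  1 XOR 0 = 1
= 1011001000010101


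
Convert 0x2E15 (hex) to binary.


Each hex digit → 4 binary bits:
  2 = 0010
  E = 1110
  1 = 0001
  5 = 0101
Concatenate: 0010 1110 0001 0101
= 0010111000010101


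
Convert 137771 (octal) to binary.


Each octal digit → 3 binary bits:
  1 = 001
  3 = 011
  7 = 111
  7 = 111
  7 = 111
  1 = 001
Concatenate: 001 011 111 111 111 001
= 001011111111111001


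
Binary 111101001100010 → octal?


Group into 3-bit groups: 111101001100010
  111 = 7
  101 = 5
  001 = 1
  100 = 4
  010 = 2
= 0o75142


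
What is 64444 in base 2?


Divide by 2 repeatedly:
64444 ÷ 2 = 32222 remainder 0
32222 ÷ 2 = 16111 remainder 0
16111 ÷ 2 = 8055 remainder 1
8055 ÷ 2 = 4027 remainder 1
4027 ÷ 2 = 2013 remainder 1
2013 ÷ 2 = 1006 remainder 1
1006 ÷ 2 = 503 remainder 0
503 ÷ 2 = 251 remainder 1
251 ÷ 2 = 125 remainder 1
125 ÷ 2 = 62 remainder 1
62 ÷ 2 = 31 remainder 0
31 ÷ 2 = 15 remainder 1
15 ÷ 2 = 7 remainder 1
7 ÷ 2 = 3 remainder 1
3 ÷ 2 = 1 remainder 1
1 ÷ 2 = 0 remainder 1
Reading remainders bottom-up:
= 1111101110111100


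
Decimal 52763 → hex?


Divide by 16 repeatedly:
52763 ÷ 16 = 3297 remainder 11 (B)
3297 ÷ 16 = 206 remainder 1 (1)
206 ÷ 16 = 12 remainder 14 (E)
12 ÷ 16 = 0 remainder 12 (C)
Reading remainders bottom-up:
= 0xCE1B


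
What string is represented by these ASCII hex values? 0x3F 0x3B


Codes (hex): 0x3F 0x3B
Per-code ASCII lookup:
  0x3F = 63  (special character) → '?'
  0x3B = 59  (special character) → ';'
= '?;'


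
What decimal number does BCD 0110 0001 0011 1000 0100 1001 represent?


Each 4-bit group → digit:
  0110 → 6
  0001 → 1
  0011 → 3
  1000 → 8
  0100 → 4
  1001 → 9
= 613849
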